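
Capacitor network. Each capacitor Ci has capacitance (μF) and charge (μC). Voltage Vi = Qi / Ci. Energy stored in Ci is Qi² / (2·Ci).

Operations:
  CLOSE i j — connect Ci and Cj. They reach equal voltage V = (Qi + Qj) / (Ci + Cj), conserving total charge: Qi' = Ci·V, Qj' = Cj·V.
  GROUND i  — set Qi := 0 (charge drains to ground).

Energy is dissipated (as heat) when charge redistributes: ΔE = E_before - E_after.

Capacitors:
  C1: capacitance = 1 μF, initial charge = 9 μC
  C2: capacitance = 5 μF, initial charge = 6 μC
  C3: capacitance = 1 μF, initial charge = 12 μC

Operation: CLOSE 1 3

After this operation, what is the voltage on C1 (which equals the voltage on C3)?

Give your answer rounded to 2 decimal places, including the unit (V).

Initial: C1(1μF, Q=9μC, V=9.00V), C2(5μF, Q=6μC, V=1.20V), C3(1μF, Q=12μC, V=12.00V)
Op 1: CLOSE 1-3: Q_total=21.00, C_total=2.00, V=10.50; Q1=10.50, Q3=10.50; dissipated=2.250

Answer: 10.50 V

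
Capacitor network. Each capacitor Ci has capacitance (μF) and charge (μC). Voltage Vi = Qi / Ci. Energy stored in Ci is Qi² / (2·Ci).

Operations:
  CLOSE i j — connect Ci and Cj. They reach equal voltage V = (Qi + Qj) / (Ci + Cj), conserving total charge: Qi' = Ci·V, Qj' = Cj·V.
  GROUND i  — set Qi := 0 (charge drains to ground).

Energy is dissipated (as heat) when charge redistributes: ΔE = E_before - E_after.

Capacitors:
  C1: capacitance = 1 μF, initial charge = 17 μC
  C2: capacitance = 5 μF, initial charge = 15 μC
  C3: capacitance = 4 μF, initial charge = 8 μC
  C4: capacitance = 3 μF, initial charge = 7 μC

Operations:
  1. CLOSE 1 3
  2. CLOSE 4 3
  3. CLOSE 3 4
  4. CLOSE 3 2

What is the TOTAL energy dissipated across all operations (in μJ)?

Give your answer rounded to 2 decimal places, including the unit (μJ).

Answer: 96.91 μJ

Derivation:
Initial: C1(1μF, Q=17μC, V=17.00V), C2(5μF, Q=15μC, V=3.00V), C3(4μF, Q=8μC, V=2.00V), C4(3μF, Q=7μC, V=2.33V)
Op 1: CLOSE 1-3: Q_total=25.00, C_total=5.00, V=5.00; Q1=5.00, Q3=20.00; dissipated=90.000
Op 2: CLOSE 4-3: Q_total=27.00, C_total=7.00, V=3.86; Q4=11.57, Q3=15.43; dissipated=6.095
Op 3: CLOSE 3-4: Q_total=27.00, C_total=7.00, V=3.86; Q3=15.43, Q4=11.57; dissipated=0.000
Op 4: CLOSE 3-2: Q_total=30.43, C_total=9.00, V=3.38; Q3=13.52, Q2=16.90; dissipated=0.816
Total dissipated: 96.912 μJ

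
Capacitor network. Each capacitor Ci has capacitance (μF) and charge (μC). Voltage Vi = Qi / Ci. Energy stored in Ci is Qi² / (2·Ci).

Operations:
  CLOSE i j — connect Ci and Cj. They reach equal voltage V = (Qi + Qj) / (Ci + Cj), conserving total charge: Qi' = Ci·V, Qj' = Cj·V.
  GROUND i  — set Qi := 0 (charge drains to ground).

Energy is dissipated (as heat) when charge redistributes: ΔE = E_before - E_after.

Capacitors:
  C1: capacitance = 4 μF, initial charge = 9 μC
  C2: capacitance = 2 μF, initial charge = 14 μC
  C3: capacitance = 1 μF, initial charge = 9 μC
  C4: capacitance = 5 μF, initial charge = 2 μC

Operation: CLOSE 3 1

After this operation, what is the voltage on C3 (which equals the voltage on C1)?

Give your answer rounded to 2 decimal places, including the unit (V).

Answer: 3.60 V

Derivation:
Initial: C1(4μF, Q=9μC, V=2.25V), C2(2μF, Q=14μC, V=7.00V), C3(1μF, Q=9μC, V=9.00V), C4(5μF, Q=2μC, V=0.40V)
Op 1: CLOSE 3-1: Q_total=18.00, C_total=5.00, V=3.60; Q3=3.60, Q1=14.40; dissipated=18.225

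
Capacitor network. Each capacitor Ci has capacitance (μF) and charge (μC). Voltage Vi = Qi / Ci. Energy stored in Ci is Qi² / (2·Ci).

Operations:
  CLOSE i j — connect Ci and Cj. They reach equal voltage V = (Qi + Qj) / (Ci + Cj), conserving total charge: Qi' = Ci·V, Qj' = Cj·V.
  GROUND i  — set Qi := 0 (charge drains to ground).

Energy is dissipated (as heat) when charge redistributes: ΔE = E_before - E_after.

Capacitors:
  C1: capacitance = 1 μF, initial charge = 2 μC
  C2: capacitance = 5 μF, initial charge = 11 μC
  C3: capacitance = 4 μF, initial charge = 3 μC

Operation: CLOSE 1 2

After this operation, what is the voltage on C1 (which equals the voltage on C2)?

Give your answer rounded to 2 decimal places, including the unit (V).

Answer: 2.17 V

Derivation:
Initial: C1(1μF, Q=2μC, V=2.00V), C2(5μF, Q=11μC, V=2.20V), C3(4μF, Q=3μC, V=0.75V)
Op 1: CLOSE 1-2: Q_total=13.00, C_total=6.00, V=2.17; Q1=2.17, Q2=10.83; dissipated=0.017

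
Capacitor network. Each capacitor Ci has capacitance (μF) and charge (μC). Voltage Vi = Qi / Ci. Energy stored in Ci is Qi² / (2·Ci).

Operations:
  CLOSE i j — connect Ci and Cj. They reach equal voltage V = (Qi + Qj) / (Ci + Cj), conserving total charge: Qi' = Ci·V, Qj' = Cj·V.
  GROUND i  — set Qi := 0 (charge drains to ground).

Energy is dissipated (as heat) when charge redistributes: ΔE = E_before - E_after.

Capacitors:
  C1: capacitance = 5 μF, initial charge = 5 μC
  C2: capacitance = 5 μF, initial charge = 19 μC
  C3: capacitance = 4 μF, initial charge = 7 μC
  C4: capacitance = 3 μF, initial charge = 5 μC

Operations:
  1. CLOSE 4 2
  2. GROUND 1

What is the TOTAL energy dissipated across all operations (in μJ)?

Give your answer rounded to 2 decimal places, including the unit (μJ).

Initial: C1(5μF, Q=5μC, V=1.00V), C2(5μF, Q=19μC, V=3.80V), C3(4μF, Q=7μC, V=1.75V), C4(3μF, Q=5μC, V=1.67V)
Op 1: CLOSE 4-2: Q_total=24.00, C_total=8.00, V=3.00; Q4=9.00, Q2=15.00; dissipated=4.267
Op 2: GROUND 1: Q1=0; energy lost=2.500
Total dissipated: 6.767 μJ

Answer: 6.77 μJ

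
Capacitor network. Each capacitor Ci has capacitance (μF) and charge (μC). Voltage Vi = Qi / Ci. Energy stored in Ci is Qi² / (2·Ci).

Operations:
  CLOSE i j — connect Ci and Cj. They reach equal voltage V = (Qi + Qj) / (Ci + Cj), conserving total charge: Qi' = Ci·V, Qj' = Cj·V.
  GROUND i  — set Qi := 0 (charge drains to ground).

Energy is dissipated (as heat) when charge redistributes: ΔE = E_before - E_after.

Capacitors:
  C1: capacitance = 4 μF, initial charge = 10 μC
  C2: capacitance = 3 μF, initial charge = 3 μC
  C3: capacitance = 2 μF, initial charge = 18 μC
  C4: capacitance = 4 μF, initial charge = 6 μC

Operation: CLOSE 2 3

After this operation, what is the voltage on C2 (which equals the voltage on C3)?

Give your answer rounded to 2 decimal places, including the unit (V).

Initial: C1(4μF, Q=10μC, V=2.50V), C2(3μF, Q=3μC, V=1.00V), C3(2μF, Q=18μC, V=9.00V), C4(4μF, Q=6μC, V=1.50V)
Op 1: CLOSE 2-3: Q_total=21.00, C_total=5.00, V=4.20; Q2=12.60, Q3=8.40; dissipated=38.400

Answer: 4.20 V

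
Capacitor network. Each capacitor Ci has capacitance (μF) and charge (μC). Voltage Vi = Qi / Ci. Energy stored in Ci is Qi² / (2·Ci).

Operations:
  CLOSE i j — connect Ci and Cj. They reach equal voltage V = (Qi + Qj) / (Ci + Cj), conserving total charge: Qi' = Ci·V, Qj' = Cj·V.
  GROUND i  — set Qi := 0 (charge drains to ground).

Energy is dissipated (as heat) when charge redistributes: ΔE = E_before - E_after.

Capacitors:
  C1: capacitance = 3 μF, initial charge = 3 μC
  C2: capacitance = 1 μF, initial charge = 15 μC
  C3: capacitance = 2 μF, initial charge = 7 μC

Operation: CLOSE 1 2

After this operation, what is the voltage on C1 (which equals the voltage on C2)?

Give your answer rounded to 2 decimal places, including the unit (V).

Initial: C1(3μF, Q=3μC, V=1.00V), C2(1μF, Q=15μC, V=15.00V), C3(2μF, Q=7μC, V=3.50V)
Op 1: CLOSE 1-2: Q_total=18.00, C_total=4.00, V=4.50; Q1=13.50, Q2=4.50; dissipated=73.500

Answer: 4.50 V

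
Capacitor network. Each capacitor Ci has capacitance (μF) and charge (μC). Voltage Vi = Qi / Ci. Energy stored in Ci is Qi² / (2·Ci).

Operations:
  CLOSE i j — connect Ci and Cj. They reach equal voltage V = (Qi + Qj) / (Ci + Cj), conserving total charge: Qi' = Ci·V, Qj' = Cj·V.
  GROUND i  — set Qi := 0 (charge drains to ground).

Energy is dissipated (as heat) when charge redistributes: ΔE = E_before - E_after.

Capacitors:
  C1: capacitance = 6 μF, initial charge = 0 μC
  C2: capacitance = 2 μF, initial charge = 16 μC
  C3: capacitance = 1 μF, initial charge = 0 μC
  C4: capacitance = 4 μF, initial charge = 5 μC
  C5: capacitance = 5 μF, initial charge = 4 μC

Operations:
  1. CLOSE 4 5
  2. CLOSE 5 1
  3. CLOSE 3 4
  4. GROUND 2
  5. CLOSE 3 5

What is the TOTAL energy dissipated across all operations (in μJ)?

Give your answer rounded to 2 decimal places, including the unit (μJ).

Initial: C1(6μF, Q=0μC, V=0.00V), C2(2μF, Q=16μC, V=8.00V), C3(1μF, Q=0μC, V=0.00V), C4(4μF, Q=5μC, V=1.25V), C5(5μF, Q=4μC, V=0.80V)
Op 1: CLOSE 4-5: Q_total=9.00, C_total=9.00, V=1.00; Q4=4.00, Q5=5.00; dissipated=0.225
Op 2: CLOSE 5-1: Q_total=5.00, C_total=11.00, V=0.45; Q5=2.27, Q1=2.73; dissipated=1.364
Op 3: CLOSE 3-4: Q_total=4.00, C_total=5.00, V=0.80; Q3=0.80, Q4=3.20; dissipated=0.400
Op 4: GROUND 2: Q2=0; energy lost=64.000
Op 5: CLOSE 3-5: Q_total=3.07, C_total=6.00, V=0.51; Q3=0.51, Q5=2.56; dissipated=0.050
Total dissipated: 66.038 μJ

Answer: 66.04 μJ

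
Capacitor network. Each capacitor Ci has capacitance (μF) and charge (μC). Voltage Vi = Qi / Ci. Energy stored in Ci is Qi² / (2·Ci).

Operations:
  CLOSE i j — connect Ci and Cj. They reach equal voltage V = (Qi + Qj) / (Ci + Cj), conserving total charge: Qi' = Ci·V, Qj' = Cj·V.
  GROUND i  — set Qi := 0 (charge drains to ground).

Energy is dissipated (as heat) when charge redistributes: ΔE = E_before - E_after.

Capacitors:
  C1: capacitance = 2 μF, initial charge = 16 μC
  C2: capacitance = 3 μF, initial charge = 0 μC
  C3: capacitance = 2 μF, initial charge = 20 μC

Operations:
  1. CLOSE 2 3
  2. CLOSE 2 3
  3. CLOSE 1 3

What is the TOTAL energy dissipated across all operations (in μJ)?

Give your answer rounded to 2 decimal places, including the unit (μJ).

Answer: 68.00 μJ

Derivation:
Initial: C1(2μF, Q=16μC, V=8.00V), C2(3μF, Q=0μC, V=0.00V), C3(2μF, Q=20μC, V=10.00V)
Op 1: CLOSE 2-3: Q_total=20.00, C_total=5.00, V=4.00; Q2=12.00, Q3=8.00; dissipated=60.000
Op 2: CLOSE 2-3: Q_total=20.00, C_total=5.00, V=4.00; Q2=12.00, Q3=8.00; dissipated=0.000
Op 3: CLOSE 1-3: Q_total=24.00, C_total=4.00, V=6.00; Q1=12.00, Q3=12.00; dissipated=8.000
Total dissipated: 68.000 μJ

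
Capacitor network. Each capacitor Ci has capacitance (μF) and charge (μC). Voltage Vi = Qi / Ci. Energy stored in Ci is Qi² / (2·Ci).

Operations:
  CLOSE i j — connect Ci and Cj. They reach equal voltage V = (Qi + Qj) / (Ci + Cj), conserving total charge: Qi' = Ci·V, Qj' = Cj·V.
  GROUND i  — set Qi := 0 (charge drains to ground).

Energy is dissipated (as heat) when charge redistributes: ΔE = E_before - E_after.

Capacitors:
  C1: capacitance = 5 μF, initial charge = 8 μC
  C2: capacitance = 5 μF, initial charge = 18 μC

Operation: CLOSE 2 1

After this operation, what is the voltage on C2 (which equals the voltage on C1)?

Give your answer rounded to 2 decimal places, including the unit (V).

Answer: 2.60 V

Derivation:
Initial: C1(5μF, Q=8μC, V=1.60V), C2(5μF, Q=18μC, V=3.60V)
Op 1: CLOSE 2-1: Q_total=26.00, C_total=10.00, V=2.60; Q2=13.00, Q1=13.00; dissipated=5.000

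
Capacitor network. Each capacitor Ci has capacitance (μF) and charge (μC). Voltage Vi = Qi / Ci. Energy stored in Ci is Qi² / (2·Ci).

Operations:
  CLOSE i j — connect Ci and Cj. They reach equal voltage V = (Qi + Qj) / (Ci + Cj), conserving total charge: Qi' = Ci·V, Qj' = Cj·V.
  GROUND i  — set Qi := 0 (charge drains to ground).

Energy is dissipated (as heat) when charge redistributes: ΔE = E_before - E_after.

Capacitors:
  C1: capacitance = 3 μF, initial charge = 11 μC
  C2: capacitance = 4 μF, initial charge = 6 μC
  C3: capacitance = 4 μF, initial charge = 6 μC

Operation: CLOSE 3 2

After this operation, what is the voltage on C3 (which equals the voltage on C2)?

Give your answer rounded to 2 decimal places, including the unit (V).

Answer: 1.50 V

Derivation:
Initial: C1(3μF, Q=11μC, V=3.67V), C2(4μF, Q=6μC, V=1.50V), C3(4μF, Q=6μC, V=1.50V)
Op 1: CLOSE 3-2: Q_total=12.00, C_total=8.00, V=1.50; Q3=6.00, Q2=6.00; dissipated=0.000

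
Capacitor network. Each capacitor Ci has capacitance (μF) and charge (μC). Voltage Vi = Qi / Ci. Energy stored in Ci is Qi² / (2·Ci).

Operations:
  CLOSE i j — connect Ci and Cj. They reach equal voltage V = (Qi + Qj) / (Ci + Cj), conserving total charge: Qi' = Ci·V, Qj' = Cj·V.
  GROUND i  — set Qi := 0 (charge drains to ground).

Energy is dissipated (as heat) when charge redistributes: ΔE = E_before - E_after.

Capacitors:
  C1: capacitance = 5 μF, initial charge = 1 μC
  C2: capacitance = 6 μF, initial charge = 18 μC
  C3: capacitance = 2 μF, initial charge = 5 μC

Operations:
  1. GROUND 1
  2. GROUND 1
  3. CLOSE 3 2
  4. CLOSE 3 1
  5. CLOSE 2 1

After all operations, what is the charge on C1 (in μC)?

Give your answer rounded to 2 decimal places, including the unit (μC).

Initial: C1(5μF, Q=1μC, V=0.20V), C2(6μF, Q=18μC, V=3.00V), C3(2μF, Q=5μC, V=2.50V)
Op 1: GROUND 1: Q1=0; energy lost=0.100
Op 2: GROUND 1: Q1=0; energy lost=0.000
Op 3: CLOSE 3-2: Q_total=23.00, C_total=8.00, V=2.88; Q3=5.75, Q2=17.25; dissipated=0.188
Op 4: CLOSE 3-1: Q_total=5.75, C_total=7.00, V=0.82; Q3=1.64, Q1=4.11; dissipated=5.904
Op 5: CLOSE 2-1: Q_total=21.36, C_total=11.00, V=1.94; Q2=11.65, Q1=9.71; dissipated=5.751
Final charges: Q1=9.71, Q2=11.65, Q3=1.64

Answer: 9.71 μC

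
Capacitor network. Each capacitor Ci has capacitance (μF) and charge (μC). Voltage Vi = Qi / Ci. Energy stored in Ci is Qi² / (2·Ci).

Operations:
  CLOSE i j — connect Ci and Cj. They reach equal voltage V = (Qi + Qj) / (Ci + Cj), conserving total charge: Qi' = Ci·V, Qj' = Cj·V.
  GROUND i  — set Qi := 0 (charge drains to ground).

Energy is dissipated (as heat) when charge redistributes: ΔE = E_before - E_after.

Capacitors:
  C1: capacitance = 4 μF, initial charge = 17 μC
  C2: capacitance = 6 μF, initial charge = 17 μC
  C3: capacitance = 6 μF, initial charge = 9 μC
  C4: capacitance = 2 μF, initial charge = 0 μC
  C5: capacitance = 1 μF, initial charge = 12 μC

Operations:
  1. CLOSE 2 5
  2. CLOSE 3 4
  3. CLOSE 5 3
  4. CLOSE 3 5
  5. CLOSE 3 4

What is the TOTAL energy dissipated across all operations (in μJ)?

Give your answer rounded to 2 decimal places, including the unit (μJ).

Answer: 41.74 μJ

Derivation:
Initial: C1(4μF, Q=17μC, V=4.25V), C2(6μF, Q=17μC, V=2.83V), C3(6μF, Q=9μC, V=1.50V), C4(2μF, Q=0μC, V=0.00V), C5(1μF, Q=12μC, V=12.00V)
Op 1: CLOSE 2-5: Q_total=29.00, C_total=7.00, V=4.14; Q2=24.86, Q5=4.14; dissipated=36.012
Op 2: CLOSE 3-4: Q_total=9.00, C_total=8.00, V=1.12; Q3=6.75, Q4=2.25; dissipated=1.688
Op 3: CLOSE 5-3: Q_total=10.89, C_total=7.00, V=1.56; Q5=1.56, Q3=9.34; dissipated=3.903
Op 4: CLOSE 3-5: Q_total=10.89, C_total=7.00, V=1.56; Q3=9.34, Q5=1.56; dissipated=0.000
Op 5: CLOSE 3-4: Q_total=11.59, C_total=8.00, V=1.45; Q3=8.69, Q4=2.90; dissipated=0.139
Total dissipated: 41.742 μJ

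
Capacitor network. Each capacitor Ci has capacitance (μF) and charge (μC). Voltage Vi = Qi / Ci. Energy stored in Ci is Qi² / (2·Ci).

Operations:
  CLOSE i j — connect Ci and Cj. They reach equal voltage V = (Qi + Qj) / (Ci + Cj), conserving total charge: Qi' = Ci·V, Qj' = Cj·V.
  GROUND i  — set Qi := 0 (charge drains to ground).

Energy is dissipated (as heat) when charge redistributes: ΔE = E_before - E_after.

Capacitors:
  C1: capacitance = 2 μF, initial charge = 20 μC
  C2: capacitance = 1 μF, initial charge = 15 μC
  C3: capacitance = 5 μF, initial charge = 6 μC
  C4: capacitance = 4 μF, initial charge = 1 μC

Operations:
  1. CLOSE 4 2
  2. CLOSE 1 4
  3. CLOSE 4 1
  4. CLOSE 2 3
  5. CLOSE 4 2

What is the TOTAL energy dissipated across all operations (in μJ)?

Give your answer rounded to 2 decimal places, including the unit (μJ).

Answer: 125.71 μJ

Derivation:
Initial: C1(2μF, Q=20μC, V=10.00V), C2(1μF, Q=15μC, V=15.00V), C3(5μF, Q=6μC, V=1.20V), C4(4μF, Q=1μC, V=0.25V)
Op 1: CLOSE 4-2: Q_total=16.00, C_total=5.00, V=3.20; Q4=12.80, Q2=3.20; dissipated=87.025
Op 2: CLOSE 1-4: Q_total=32.80, C_total=6.00, V=5.47; Q1=10.93, Q4=21.87; dissipated=30.827
Op 3: CLOSE 4-1: Q_total=32.80, C_total=6.00, V=5.47; Q4=21.87, Q1=10.93; dissipated=0.000
Op 4: CLOSE 2-3: Q_total=9.20, C_total=6.00, V=1.53; Q2=1.53, Q3=7.67; dissipated=1.667
Op 5: CLOSE 4-2: Q_total=23.40, C_total=5.00, V=4.68; Q4=18.72, Q2=4.68; dissipated=6.188
Total dissipated: 125.707 μJ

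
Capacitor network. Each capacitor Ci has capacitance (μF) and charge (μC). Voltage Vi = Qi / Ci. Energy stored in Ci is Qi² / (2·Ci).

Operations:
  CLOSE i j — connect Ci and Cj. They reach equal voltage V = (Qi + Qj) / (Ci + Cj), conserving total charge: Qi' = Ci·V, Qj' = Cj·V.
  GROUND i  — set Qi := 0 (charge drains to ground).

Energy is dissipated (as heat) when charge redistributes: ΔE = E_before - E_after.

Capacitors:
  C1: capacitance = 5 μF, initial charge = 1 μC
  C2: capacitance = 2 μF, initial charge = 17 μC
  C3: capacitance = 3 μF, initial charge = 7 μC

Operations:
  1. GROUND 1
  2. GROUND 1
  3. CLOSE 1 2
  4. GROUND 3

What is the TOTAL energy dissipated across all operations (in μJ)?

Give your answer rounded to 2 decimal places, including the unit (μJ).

Answer: 59.87 μJ

Derivation:
Initial: C1(5μF, Q=1μC, V=0.20V), C2(2μF, Q=17μC, V=8.50V), C3(3μF, Q=7μC, V=2.33V)
Op 1: GROUND 1: Q1=0; energy lost=0.100
Op 2: GROUND 1: Q1=0; energy lost=0.000
Op 3: CLOSE 1-2: Q_total=17.00, C_total=7.00, V=2.43; Q1=12.14, Q2=4.86; dissipated=51.607
Op 4: GROUND 3: Q3=0; energy lost=8.167
Total dissipated: 59.874 μJ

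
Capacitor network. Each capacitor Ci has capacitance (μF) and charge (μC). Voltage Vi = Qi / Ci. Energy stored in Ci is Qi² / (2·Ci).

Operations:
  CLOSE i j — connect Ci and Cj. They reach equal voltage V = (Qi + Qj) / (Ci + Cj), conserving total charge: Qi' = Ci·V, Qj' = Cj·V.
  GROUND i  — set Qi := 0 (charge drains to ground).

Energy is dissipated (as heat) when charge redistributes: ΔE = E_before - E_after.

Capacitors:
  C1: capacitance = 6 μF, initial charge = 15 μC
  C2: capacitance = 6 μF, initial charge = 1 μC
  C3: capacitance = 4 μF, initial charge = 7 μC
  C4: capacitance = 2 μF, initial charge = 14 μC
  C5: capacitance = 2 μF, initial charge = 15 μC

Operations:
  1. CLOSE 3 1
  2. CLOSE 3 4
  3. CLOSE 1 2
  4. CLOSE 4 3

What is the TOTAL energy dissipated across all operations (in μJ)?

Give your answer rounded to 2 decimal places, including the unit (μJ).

Initial: C1(6μF, Q=15μC, V=2.50V), C2(6μF, Q=1μC, V=0.17V), C3(4μF, Q=7μC, V=1.75V), C4(2μF, Q=14μC, V=7.00V), C5(2μF, Q=15μC, V=7.50V)
Op 1: CLOSE 3-1: Q_total=22.00, C_total=10.00, V=2.20; Q3=8.80, Q1=13.20; dissipated=0.675
Op 2: CLOSE 3-4: Q_total=22.80, C_total=6.00, V=3.80; Q3=15.20, Q4=7.60; dissipated=15.360
Op 3: CLOSE 1-2: Q_total=14.20, C_total=12.00, V=1.18; Q1=7.10, Q2=7.10; dissipated=6.202
Op 4: CLOSE 4-3: Q_total=22.80, C_total=6.00, V=3.80; Q4=7.60, Q3=15.20; dissipated=0.000
Total dissipated: 22.237 μJ

Answer: 22.24 μJ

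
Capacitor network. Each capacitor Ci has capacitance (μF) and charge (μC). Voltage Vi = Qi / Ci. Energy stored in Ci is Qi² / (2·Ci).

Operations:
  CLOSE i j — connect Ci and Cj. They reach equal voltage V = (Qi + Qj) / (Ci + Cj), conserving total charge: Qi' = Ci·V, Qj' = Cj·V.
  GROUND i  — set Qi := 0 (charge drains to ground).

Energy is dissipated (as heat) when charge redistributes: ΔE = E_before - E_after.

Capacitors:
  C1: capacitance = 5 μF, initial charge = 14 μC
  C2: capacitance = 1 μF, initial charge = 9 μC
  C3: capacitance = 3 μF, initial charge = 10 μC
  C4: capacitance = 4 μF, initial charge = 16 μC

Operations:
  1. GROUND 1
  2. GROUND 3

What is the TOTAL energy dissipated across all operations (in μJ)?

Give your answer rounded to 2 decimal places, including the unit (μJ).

Answer: 36.27 μJ

Derivation:
Initial: C1(5μF, Q=14μC, V=2.80V), C2(1μF, Q=9μC, V=9.00V), C3(3μF, Q=10μC, V=3.33V), C4(4μF, Q=16μC, V=4.00V)
Op 1: GROUND 1: Q1=0; energy lost=19.600
Op 2: GROUND 3: Q3=0; energy lost=16.667
Total dissipated: 36.267 μJ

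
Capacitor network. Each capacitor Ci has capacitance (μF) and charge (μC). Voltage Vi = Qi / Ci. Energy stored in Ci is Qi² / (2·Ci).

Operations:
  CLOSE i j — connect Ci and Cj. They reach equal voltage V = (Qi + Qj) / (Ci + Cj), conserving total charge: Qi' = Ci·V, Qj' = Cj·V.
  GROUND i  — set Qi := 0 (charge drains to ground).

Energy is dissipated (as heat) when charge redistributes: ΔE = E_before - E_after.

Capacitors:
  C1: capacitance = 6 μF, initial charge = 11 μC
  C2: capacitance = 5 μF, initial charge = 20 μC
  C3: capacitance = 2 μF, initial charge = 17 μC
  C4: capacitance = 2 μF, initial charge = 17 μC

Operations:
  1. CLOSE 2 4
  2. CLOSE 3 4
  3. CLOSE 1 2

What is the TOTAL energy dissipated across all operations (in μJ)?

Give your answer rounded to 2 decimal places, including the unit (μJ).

Initial: C1(6μF, Q=11μC, V=1.83V), C2(5μF, Q=20μC, V=4.00V), C3(2μF, Q=17μC, V=8.50V), C4(2μF, Q=17μC, V=8.50V)
Op 1: CLOSE 2-4: Q_total=37.00, C_total=7.00, V=5.29; Q2=26.43, Q4=10.57; dissipated=14.464
Op 2: CLOSE 3-4: Q_total=27.57, C_total=4.00, V=6.89; Q3=13.79, Q4=13.79; dissipated=5.166
Op 3: CLOSE 1-2: Q_total=37.43, C_total=11.00, V=3.40; Q1=20.42, Q2=17.01; dissipated=16.253
Total dissipated: 35.883 μJ

Answer: 35.88 μJ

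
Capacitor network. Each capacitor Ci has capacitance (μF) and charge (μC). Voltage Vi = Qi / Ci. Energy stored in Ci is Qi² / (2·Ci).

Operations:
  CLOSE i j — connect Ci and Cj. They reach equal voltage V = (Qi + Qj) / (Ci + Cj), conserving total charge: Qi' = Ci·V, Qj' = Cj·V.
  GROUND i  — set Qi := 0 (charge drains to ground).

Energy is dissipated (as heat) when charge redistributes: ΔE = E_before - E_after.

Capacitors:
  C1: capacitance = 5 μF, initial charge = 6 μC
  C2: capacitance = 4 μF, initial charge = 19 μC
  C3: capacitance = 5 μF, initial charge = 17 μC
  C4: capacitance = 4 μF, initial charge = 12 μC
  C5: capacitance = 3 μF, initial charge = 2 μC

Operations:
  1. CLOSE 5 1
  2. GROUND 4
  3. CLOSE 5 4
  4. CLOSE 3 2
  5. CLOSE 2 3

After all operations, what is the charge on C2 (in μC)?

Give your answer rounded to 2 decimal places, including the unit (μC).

Initial: C1(5μF, Q=6μC, V=1.20V), C2(4μF, Q=19μC, V=4.75V), C3(5μF, Q=17μC, V=3.40V), C4(4μF, Q=12μC, V=3.00V), C5(3μF, Q=2μC, V=0.67V)
Op 1: CLOSE 5-1: Q_total=8.00, C_total=8.00, V=1.00; Q5=3.00, Q1=5.00; dissipated=0.267
Op 2: GROUND 4: Q4=0; energy lost=18.000
Op 3: CLOSE 5-4: Q_total=3.00, C_total=7.00, V=0.43; Q5=1.29, Q4=1.71; dissipated=0.857
Op 4: CLOSE 3-2: Q_total=36.00, C_total=9.00, V=4.00; Q3=20.00, Q2=16.00; dissipated=2.025
Op 5: CLOSE 2-3: Q_total=36.00, C_total=9.00, V=4.00; Q2=16.00, Q3=20.00; dissipated=0.000
Final charges: Q1=5.00, Q2=16.00, Q3=20.00, Q4=1.71, Q5=1.29

Answer: 16.00 μC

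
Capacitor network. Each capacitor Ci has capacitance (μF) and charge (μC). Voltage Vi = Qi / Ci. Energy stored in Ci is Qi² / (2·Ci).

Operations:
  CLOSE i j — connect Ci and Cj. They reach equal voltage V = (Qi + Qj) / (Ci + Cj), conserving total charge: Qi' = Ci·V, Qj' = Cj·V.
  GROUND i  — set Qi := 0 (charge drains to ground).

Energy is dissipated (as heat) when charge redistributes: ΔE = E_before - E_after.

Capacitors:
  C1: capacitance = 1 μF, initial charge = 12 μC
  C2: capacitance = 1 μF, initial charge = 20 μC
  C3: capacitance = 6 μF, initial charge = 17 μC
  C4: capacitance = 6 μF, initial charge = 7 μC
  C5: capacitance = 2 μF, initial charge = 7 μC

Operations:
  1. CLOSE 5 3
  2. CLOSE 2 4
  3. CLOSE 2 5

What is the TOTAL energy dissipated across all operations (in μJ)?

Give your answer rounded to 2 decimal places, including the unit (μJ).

Initial: C1(1μF, Q=12μC, V=12.00V), C2(1μF, Q=20μC, V=20.00V), C3(6μF, Q=17μC, V=2.83V), C4(6μF, Q=7μC, V=1.17V), C5(2μF, Q=7μC, V=3.50V)
Op 1: CLOSE 5-3: Q_total=24.00, C_total=8.00, V=3.00; Q5=6.00, Q3=18.00; dissipated=0.333
Op 2: CLOSE 2-4: Q_total=27.00, C_total=7.00, V=3.86; Q2=3.86, Q4=23.14; dissipated=152.012
Op 3: CLOSE 2-5: Q_total=9.86, C_total=3.00, V=3.29; Q2=3.29, Q5=6.57; dissipated=0.245
Total dissipated: 152.590 μJ

Answer: 152.59 μJ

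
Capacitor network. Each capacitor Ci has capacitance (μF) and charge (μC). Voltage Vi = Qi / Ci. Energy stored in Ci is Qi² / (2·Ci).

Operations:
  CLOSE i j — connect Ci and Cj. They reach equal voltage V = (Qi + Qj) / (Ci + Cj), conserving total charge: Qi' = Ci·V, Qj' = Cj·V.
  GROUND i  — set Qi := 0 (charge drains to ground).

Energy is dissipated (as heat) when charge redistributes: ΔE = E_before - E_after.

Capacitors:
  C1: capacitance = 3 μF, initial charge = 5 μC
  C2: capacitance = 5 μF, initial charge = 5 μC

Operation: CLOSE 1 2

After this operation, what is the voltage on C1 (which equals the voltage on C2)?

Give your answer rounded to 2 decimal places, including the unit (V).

Answer: 1.25 V

Derivation:
Initial: C1(3μF, Q=5μC, V=1.67V), C2(5μF, Q=5μC, V=1.00V)
Op 1: CLOSE 1-2: Q_total=10.00, C_total=8.00, V=1.25; Q1=3.75, Q2=6.25; dissipated=0.417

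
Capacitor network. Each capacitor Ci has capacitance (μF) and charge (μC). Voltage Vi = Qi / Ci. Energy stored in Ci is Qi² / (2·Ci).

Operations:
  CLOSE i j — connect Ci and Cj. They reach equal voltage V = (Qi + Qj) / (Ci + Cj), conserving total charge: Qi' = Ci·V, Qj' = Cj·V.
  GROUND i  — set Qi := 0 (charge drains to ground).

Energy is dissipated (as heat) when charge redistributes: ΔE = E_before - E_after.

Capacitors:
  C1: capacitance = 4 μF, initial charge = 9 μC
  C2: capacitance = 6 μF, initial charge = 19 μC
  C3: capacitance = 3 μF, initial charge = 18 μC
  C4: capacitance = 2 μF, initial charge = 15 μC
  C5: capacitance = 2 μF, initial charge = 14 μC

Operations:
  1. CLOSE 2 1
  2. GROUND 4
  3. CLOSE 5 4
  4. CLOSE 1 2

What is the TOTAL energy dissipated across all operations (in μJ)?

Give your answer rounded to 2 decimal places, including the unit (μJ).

Answer: 81.76 μJ

Derivation:
Initial: C1(4μF, Q=9μC, V=2.25V), C2(6μF, Q=19μC, V=3.17V), C3(3μF, Q=18μC, V=6.00V), C4(2μF, Q=15μC, V=7.50V), C5(2μF, Q=14μC, V=7.00V)
Op 1: CLOSE 2-1: Q_total=28.00, C_total=10.00, V=2.80; Q2=16.80, Q1=11.20; dissipated=1.008
Op 2: GROUND 4: Q4=0; energy lost=56.250
Op 3: CLOSE 5-4: Q_total=14.00, C_total=4.00, V=3.50; Q5=7.00, Q4=7.00; dissipated=24.500
Op 4: CLOSE 1-2: Q_total=28.00, C_total=10.00, V=2.80; Q1=11.20, Q2=16.80; dissipated=0.000
Total dissipated: 81.758 μJ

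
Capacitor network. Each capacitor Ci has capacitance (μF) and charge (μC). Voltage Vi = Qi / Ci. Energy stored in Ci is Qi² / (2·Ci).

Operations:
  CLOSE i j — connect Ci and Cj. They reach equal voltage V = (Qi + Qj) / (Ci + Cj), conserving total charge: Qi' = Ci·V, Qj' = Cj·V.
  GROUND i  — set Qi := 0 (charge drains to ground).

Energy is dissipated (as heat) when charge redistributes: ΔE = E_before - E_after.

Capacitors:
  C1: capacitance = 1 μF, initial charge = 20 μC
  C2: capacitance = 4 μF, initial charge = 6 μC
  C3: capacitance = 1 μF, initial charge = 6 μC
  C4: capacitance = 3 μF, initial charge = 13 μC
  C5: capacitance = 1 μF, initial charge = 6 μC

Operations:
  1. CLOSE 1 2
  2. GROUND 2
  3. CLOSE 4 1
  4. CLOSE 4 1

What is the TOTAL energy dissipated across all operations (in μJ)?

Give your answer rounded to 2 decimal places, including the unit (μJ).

Initial: C1(1μF, Q=20μC, V=20.00V), C2(4μF, Q=6μC, V=1.50V), C3(1μF, Q=6μC, V=6.00V), C4(3μF, Q=13μC, V=4.33V), C5(1μF, Q=6μC, V=6.00V)
Op 1: CLOSE 1-2: Q_total=26.00, C_total=5.00, V=5.20; Q1=5.20, Q2=20.80; dissipated=136.900
Op 2: GROUND 2: Q2=0; energy lost=54.080
Op 3: CLOSE 4-1: Q_total=18.20, C_total=4.00, V=4.55; Q4=13.65, Q1=4.55; dissipated=0.282
Op 4: CLOSE 4-1: Q_total=18.20, C_total=4.00, V=4.55; Q4=13.65, Q1=4.55; dissipated=0.000
Total dissipated: 191.262 μJ

Answer: 191.26 μJ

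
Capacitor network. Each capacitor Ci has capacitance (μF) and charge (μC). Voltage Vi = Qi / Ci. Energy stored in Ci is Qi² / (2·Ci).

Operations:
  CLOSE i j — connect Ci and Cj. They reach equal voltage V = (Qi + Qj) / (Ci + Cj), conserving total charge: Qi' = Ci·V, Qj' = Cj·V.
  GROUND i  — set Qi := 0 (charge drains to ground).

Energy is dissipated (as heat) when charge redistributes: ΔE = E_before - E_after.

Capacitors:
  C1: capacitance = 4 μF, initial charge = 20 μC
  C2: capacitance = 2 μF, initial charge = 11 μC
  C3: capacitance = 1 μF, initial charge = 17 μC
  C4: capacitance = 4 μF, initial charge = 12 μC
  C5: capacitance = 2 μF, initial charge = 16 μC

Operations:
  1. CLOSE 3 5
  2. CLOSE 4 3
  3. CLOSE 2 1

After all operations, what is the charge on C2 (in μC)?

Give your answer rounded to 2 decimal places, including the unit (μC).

Initial: C1(4μF, Q=20μC, V=5.00V), C2(2μF, Q=11μC, V=5.50V), C3(1μF, Q=17μC, V=17.00V), C4(4μF, Q=12μC, V=3.00V), C5(2μF, Q=16μC, V=8.00V)
Op 1: CLOSE 3-5: Q_total=33.00, C_total=3.00, V=11.00; Q3=11.00, Q5=22.00; dissipated=27.000
Op 2: CLOSE 4-3: Q_total=23.00, C_total=5.00, V=4.60; Q4=18.40, Q3=4.60; dissipated=25.600
Op 3: CLOSE 2-1: Q_total=31.00, C_total=6.00, V=5.17; Q2=10.33, Q1=20.67; dissipated=0.167
Final charges: Q1=20.67, Q2=10.33, Q3=4.60, Q4=18.40, Q5=22.00

Answer: 10.33 μC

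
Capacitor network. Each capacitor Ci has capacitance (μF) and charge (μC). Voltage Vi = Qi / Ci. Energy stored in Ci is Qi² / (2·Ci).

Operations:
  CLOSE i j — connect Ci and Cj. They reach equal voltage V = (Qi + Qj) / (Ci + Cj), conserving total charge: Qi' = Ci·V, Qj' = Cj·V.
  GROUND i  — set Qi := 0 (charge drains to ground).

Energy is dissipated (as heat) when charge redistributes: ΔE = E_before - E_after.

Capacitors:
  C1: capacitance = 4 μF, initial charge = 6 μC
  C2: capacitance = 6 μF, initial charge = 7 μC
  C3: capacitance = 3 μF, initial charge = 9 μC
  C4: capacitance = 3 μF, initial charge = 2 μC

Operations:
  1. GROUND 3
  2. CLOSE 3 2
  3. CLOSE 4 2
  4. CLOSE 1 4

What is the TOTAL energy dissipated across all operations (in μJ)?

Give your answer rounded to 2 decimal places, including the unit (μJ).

Initial: C1(4μF, Q=6μC, V=1.50V), C2(6μF, Q=7μC, V=1.17V), C3(3μF, Q=9μC, V=3.00V), C4(3μF, Q=2μC, V=0.67V)
Op 1: GROUND 3: Q3=0; energy lost=13.500
Op 2: CLOSE 3-2: Q_total=7.00, C_total=9.00, V=0.78; Q3=2.33, Q2=4.67; dissipated=1.361
Op 3: CLOSE 4-2: Q_total=6.67, C_total=9.00, V=0.74; Q4=2.22, Q2=4.44; dissipated=0.012
Op 4: CLOSE 1-4: Q_total=8.22, C_total=7.00, V=1.17; Q1=4.70, Q4=3.52; dissipated=0.494
Total dissipated: 15.368 μJ

Answer: 15.37 μJ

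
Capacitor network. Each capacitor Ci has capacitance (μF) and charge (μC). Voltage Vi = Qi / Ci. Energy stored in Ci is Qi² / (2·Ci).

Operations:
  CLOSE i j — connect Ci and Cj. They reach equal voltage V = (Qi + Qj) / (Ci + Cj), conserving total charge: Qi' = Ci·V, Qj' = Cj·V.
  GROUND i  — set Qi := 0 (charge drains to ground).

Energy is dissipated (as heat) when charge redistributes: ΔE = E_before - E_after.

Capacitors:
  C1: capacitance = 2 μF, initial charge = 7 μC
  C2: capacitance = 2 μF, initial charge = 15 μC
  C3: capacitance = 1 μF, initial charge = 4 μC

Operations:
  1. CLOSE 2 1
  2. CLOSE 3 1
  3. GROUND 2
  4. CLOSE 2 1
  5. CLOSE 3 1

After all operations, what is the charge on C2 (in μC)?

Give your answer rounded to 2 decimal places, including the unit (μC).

Answer: 5.00 μC

Derivation:
Initial: C1(2μF, Q=7μC, V=3.50V), C2(2μF, Q=15μC, V=7.50V), C3(1μF, Q=4μC, V=4.00V)
Op 1: CLOSE 2-1: Q_total=22.00, C_total=4.00, V=5.50; Q2=11.00, Q1=11.00; dissipated=8.000
Op 2: CLOSE 3-1: Q_total=15.00, C_total=3.00, V=5.00; Q3=5.00, Q1=10.00; dissipated=0.750
Op 3: GROUND 2: Q2=0; energy lost=30.250
Op 4: CLOSE 2-1: Q_total=10.00, C_total=4.00, V=2.50; Q2=5.00, Q1=5.00; dissipated=12.500
Op 5: CLOSE 3-1: Q_total=10.00, C_total=3.00, V=3.33; Q3=3.33, Q1=6.67; dissipated=2.083
Final charges: Q1=6.67, Q2=5.00, Q3=3.33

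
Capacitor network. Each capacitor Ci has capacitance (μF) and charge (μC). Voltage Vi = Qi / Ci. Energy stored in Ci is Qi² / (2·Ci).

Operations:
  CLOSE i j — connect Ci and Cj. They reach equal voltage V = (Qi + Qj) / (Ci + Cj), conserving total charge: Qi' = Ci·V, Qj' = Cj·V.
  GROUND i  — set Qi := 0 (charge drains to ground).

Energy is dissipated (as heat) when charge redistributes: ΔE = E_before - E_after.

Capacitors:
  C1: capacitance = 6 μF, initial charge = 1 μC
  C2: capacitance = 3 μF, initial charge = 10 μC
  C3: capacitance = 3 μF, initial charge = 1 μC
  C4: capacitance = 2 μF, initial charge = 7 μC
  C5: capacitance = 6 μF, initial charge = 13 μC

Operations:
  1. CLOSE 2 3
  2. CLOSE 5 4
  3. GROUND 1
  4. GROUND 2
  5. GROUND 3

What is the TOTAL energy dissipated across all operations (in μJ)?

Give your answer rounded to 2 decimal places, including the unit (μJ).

Initial: C1(6μF, Q=1μC, V=0.17V), C2(3μF, Q=10μC, V=3.33V), C3(3μF, Q=1μC, V=0.33V), C4(2μF, Q=7μC, V=3.50V), C5(6μF, Q=13μC, V=2.17V)
Op 1: CLOSE 2-3: Q_total=11.00, C_total=6.00, V=1.83; Q2=5.50, Q3=5.50; dissipated=6.750
Op 2: CLOSE 5-4: Q_total=20.00, C_total=8.00, V=2.50; Q5=15.00, Q4=5.00; dissipated=1.333
Op 3: GROUND 1: Q1=0; energy lost=0.083
Op 4: GROUND 2: Q2=0; energy lost=5.042
Op 5: GROUND 3: Q3=0; energy lost=5.042
Total dissipated: 18.250 μJ

Answer: 18.25 μJ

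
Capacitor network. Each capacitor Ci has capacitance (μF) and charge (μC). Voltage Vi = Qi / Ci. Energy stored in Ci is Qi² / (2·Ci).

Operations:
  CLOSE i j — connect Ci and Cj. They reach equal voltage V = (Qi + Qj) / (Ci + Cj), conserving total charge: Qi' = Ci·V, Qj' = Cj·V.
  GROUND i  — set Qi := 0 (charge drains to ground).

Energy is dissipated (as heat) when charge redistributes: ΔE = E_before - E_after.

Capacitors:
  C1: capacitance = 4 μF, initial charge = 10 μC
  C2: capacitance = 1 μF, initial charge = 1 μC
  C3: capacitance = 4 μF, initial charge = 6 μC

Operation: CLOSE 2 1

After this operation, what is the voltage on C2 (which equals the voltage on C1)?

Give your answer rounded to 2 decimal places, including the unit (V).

Answer: 2.20 V

Derivation:
Initial: C1(4μF, Q=10μC, V=2.50V), C2(1μF, Q=1μC, V=1.00V), C3(4μF, Q=6μC, V=1.50V)
Op 1: CLOSE 2-1: Q_total=11.00, C_total=5.00, V=2.20; Q2=2.20, Q1=8.80; dissipated=0.900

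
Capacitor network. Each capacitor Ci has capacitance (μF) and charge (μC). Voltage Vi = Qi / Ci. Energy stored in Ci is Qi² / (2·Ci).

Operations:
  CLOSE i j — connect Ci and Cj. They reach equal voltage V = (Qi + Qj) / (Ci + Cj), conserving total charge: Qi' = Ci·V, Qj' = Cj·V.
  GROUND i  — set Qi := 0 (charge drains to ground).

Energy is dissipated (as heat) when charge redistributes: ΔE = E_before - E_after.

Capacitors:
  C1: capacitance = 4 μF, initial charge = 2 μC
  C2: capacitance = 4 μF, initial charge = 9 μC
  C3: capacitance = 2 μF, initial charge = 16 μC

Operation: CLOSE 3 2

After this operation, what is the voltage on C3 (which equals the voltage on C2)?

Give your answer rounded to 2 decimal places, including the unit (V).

Initial: C1(4μF, Q=2μC, V=0.50V), C2(4μF, Q=9μC, V=2.25V), C3(2μF, Q=16μC, V=8.00V)
Op 1: CLOSE 3-2: Q_total=25.00, C_total=6.00, V=4.17; Q3=8.33, Q2=16.67; dissipated=22.042

Answer: 4.17 V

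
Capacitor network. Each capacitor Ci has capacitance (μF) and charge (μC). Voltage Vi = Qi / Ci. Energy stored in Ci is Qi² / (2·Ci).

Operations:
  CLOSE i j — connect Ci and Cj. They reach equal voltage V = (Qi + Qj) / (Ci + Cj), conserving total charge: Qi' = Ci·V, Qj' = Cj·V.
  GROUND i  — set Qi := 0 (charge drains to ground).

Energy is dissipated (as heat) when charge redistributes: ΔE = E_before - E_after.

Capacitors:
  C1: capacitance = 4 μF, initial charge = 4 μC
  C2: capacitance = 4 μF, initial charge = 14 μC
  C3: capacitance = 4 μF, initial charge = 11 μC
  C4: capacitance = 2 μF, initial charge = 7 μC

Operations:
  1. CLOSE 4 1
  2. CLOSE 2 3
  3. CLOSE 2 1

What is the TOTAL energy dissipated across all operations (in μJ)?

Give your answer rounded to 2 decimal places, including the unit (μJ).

Answer: 6.40 μJ

Derivation:
Initial: C1(4μF, Q=4μC, V=1.00V), C2(4μF, Q=14μC, V=3.50V), C3(4μF, Q=11μC, V=2.75V), C4(2μF, Q=7μC, V=3.50V)
Op 1: CLOSE 4-1: Q_total=11.00, C_total=6.00, V=1.83; Q4=3.67, Q1=7.33; dissipated=4.167
Op 2: CLOSE 2-3: Q_total=25.00, C_total=8.00, V=3.12; Q2=12.50, Q3=12.50; dissipated=0.562
Op 3: CLOSE 2-1: Q_total=19.83, C_total=8.00, V=2.48; Q2=9.92, Q1=9.92; dissipated=1.668
Total dissipated: 6.398 μJ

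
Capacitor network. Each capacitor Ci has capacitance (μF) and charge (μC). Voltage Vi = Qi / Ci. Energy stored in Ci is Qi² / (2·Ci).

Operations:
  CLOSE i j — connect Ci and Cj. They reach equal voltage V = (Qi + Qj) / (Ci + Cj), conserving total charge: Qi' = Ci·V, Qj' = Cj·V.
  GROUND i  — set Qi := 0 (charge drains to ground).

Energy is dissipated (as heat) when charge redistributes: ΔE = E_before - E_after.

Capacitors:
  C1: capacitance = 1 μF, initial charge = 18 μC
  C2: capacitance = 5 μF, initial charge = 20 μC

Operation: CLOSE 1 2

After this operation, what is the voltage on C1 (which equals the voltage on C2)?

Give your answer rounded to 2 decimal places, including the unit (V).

Answer: 6.33 V

Derivation:
Initial: C1(1μF, Q=18μC, V=18.00V), C2(5μF, Q=20μC, V=4.00V)
Op 1: CLOSE 1-2: Q_total=38.00, C_total=6.00, V=6.33; Q1=6.33, Q2=31.67; dissipated=81.667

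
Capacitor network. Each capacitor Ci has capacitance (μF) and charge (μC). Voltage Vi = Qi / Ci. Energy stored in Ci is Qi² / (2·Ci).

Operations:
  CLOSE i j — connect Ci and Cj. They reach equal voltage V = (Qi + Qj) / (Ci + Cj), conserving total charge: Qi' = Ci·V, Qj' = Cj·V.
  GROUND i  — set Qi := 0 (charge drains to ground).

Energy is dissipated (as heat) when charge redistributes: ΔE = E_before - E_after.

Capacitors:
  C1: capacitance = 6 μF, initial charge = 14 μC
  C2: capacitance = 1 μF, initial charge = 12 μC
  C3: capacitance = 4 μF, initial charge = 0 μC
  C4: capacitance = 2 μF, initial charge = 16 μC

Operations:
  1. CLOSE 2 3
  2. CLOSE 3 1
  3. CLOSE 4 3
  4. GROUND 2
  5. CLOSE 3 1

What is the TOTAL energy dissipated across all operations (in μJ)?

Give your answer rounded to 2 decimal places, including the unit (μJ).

Answer: 85.93 μJ

Derivation:
Initial: C1(6μF, Q=14μC, V=2.33V), C2(1μF, Q=12μC, V=12.00V), C3(4μF, Q=0μC, V=0.00V), C4(2μF, Q=16μC, V=8.00V)
Op 1: CLOSE 2-3: Q_total=12.00, C_total=5.00, V=2.40; Q2=2.40, Q3=9.60; dissipated=57.600
Op 2: CLOSE 3-1: Q_total=23.60, C_total=10.00, V=2.36; Q3=9.44, Q1=14.16; dissipated=0.005
Op 3: CLOSE 4-3: Q_total=25.44, C_total=6.00, V=4.24; Q4=8.48, Q3=16.96; dissipated=21.206
Op 4: GROUND 2: Q2=0; energy lost=2.880
Op 5: CLOSE 3-1: Q_total=31.12, C_total=10.00, V=3.11; Q3=12.45, Q1=18.67; dissipated=4.241
Total dissipated: 85.933 μJ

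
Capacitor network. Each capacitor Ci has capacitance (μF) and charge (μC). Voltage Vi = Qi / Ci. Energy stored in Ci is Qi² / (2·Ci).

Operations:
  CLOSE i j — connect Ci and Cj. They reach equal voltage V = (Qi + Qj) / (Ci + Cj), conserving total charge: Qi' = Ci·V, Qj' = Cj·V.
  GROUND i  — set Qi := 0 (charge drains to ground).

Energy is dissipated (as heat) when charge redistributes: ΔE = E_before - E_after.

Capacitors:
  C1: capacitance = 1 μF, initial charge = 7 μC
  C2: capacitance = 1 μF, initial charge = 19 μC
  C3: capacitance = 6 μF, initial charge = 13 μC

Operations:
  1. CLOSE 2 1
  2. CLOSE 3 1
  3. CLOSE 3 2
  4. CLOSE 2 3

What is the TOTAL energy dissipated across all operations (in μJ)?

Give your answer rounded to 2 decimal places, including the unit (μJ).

Answer: 123.25 μJ

Derivation:
Initial: C1(1μF, Q=7μC, V=7.00V), C2(1μF, Q=19μC, V=19.00V), C3(6μF, Q=13μC, V=2.17V)
Op 1: CLOSE 2-1: Q_total=26.00, C_total=2.00, V=13.00; Q2=13.00, Q1=13.00; dissipated=36.000
Op 2: CLOSE 3-1: Q_total=26.00, C_total=7.00, V=3.71; Q3=22.29, Q1=3.71; dissipated=50.298
Op 3: CLOSE 3-2: Q_total=35.29, C_total=7.00, V=5.04; Q3=30.24, Q2=5.04; dissipated=36.953
Op 4: CLOSE 2-3: Q_total=35.29, C_total=7.00, V=5.04; Q2=5.04, Q3=30.24; dissipated=0.000
Total dissipated: 123.251 μJ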